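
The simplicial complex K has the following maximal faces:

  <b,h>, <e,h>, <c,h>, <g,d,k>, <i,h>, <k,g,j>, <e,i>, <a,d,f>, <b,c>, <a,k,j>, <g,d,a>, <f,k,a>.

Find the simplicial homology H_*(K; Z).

H_0 = Z^2,  H_1 = Z^3,  H_2 = 0.

Take the total order a < b < c < d < e < f < g < h < i < j < k on the vertex set. Then K (dimension 2) consists of the simplices:

  0-simplices (11): a, b, c, d, e, f, g, h, i, j, k
  1-simplices (18): ad, af, ag, aj, ak, bc, bh, ch, df, dg, dk, eh, ei, fk, gj, gk, hi, jk
  2-simplices (6): adf, adg, afk, ajk, dgk, gjk

Hence C_0 ≅ Z^11, C_1 ≅ Z^18, C_2 ≅ Z^6.

The boundary map ∂_1: C_1 → C_0 sends each edge [p,q] (with p < q) to q − p.
The resulting 11×18 matrix has rank 9, and its Smith normal form has invariant factors (1,1,1,1,1,1,1,1,1).

Boundary ∂_2: C_2 → C_1 acts by ∂[p,q,r] = [q,r] − [p,r] + [p,q]. For instance
  ∂adg = dg − ag + ad,
  ∂gjk = jk − gk + gj.
The resulting 18×6 matrix has rank 6, and its Smith normal form has invariant factors (1,1,1,1,1,1).

Now H_k = ker ∂_k / im ∂_{k+1}, so:

  H_0: rank C_0 − rank ∂_1 = 11 − 9 = 2, and the invariant factors of ∂_1 are all 1, so H_0 ≅ Z^2.
  H_1: rank ker ∂_1 − rank ∂_2 = (18 − 9) − 6 = 3, and the invariant factors of ∂_2 are all 1, so H_1 ≅ Z^3.
  H_2: rank ker ∂_2 − rank ∂_3 = (6 − 6) − 0 = 0, and there is no ∂_3, so H_2 ≅ 0.

As a check, the Euler characteristic is 11 − 18 + 6 = -1, which agrees with 2 − 3 + 0 = -1.
(K is a triangulation of the disjoint union of the cylinder S^1 x I and a wedge of 2 circles.)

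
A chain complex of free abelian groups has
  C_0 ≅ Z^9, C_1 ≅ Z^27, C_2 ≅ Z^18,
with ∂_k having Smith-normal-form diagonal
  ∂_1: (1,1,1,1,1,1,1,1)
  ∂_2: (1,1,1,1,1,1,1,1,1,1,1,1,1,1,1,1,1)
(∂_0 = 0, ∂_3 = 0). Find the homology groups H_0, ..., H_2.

H_0 ≅ Z,  H_1 ≅ Z^2,  H_2 ≅ Z.

H_0: b_0 = 9 − 0 − 8 = 1; torsion from ∂_1 factors > 1: none. So H_0 ≅ Z.
H_1: b_1 = 27 − 8 − 17 = 2; torsion from ∂_2 factors > 1: none. So H_1 ≅ Z^2.
H_2: b_2 = 18 − 17 − 0 = 1; torsion from ∂_3 factors > 1: none. So H_2 ≅ Z.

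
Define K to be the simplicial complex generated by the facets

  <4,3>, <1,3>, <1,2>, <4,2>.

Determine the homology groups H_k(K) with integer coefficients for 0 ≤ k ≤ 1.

H_0 ≅ Z,  H_1 ≅ Z.

Fix the vertex order 1 < 2 < 3 < 4 and write every simplex with vertices in increasing order. Then dim K = 1 and the simplices of K are:

  0-simplices (4): [1], [2], [3], [4]
  1-simplices (4): [1,2], [1,3], [2,4], [3,4]

giving chain groups C_0 ≅ Z^4, C_1 ≅ Z^4.

The boundary map ∂_1: C_1 → C_0 sends each edge [p,q] (with p < q) to q − p. For instance
  ∂[1,3] = [3] − [1].
This gives a 4×4 integer matrix of rank 3; reducing to Smith normal form yields diagonal entries (1,1,1).

Reading off H_k = ker ∂_k / im ∂_{k+1}:

  H_0: rank C_0 − rank ∂_1 = 4 − 3 = 1, and the invariant factors of ∂_1 are all 1, so H_0 = Z.
  H_1: rank ker ∂_1 − rank ∂_2 = (4 − 3) − 0 = 1, and there is no ∂_2, so H_1 = Z.

As a check, the Euler characteristic is 4 − 4 = 0, which agrees with 1 − 1 = 0.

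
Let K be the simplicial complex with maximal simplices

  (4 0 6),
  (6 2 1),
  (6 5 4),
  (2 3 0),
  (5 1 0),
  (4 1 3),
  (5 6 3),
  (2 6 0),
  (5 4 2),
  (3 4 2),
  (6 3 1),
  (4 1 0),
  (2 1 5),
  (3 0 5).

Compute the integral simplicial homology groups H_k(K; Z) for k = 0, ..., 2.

H_0 ≅ Z,  H_1 ≅ Z^2,  H_2 ≅ Z.

Take the total order 0 < 1 < 2 < 3 < 4 < 5 < 6 on the vertex set. Then K (dimension 2) consists of the simplices:

  0-simplices (7): [0], [1], [2], [3], [4], [5], [6]
  1-simplices (21): [0,1], [0,2], [0,3], [0,4], [0,5], [0,6], [1,2], [1,3], [1,4], [1,5], [1,6], [2,3], [2,4], [2,5], [2,6], [3,4], [3,5], [3,6], [4,5], [4,6], [5,6]
  2-simplices (14): [0,1,4], [0,1,5], [0,2,3], [0,2,6], [0,3,5], [0,4,6], [1,2,5], [1,2,6], [1,3,4], [1,3,6], [2,3,4], [2,4,5], [3,5,6], [4,5,6]

giving chain groups C_0 ≅ Z^7, C_1 ≅ Z^21, C_2 ≅ Z^14.

Boundary ∂_1: C_1 → C_0 sends each edge [p,q] (with p < q) to q − p.
This gives a 7×21 integer matrix of rank 6; reducing to Smith normal form yields diagonal entries (1,1,1,1,1,1).

The boundary map ∂_2: C_2 → C_1 acts by ∂[p,q,r] = [q,r] − [p,r] + [p,q]. For instance
  ∂[0,1,4] = [1,4] − [0,4] + [0,1],
  ∂[1,2,6] = [2,6] − [1,6] + [1,2].
As a 21×14 matrix over Z this has rank 13, with invariant factors (1,1,1,1,1,1,1,1,1,1,1,1,1).

Reading off H_k = ker ∂_k / im ∂_{k+1}:

  H_0: rank C_0 − rank ∂_1 = 7 − 6 = 1, and the invariant factors of ∂_1 are all 1, so H_0 ≅ Z.
  H_1: rank ker ∂_1 − rank ∂_2 = (21 − 6) − 13 = 2, and the invariant factors of ∂_2 are all 1, so H_1 ≅ Z^2.
  H_2: rank ker ∂_2 − rank ∂_3 = (14 − 13) − 0 = 1, and there is no ∂_3, so H_2 ≅ Z.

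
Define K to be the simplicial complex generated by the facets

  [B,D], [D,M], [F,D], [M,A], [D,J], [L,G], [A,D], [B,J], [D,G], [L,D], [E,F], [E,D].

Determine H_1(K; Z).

Order the vertices as A < B < D < E < F < G < J < L < M. Listing each simplex with vertices in this order, K has dimension 1 with simplices:

  0-simplices (9): A, B, D, E, F, G, J, L, M
  1-simplices (12): AD, AM, BD, BJ, DE, DF, DG, DJ, DL, DM, EF, GL

so the chain groups are C_0 ≅ Z^9, C_1 ≅ Z^12.

Boundary ∂_1: C_1 → C_0 is given by ∂[p,q] = [q] − [p]. For instance
  ∂DJ = J − D.
The resulting 9×12 matrix has rank 8, and its Smith normal form has invariant factors (1,1,1,1,1,1,1,1).

Computing H_k = (kernel of ∂_k) / (image of ∂_{k+1}):

  H_1: rank ker ∂_1 − rank ∂_2 = (12 − 8) − 0 = 4, and there is no ∂_2, so H_1 ≅ Z^4.

(K is a triangulation of a wedge of 4 circles.)

H_1 ≅ Z^4.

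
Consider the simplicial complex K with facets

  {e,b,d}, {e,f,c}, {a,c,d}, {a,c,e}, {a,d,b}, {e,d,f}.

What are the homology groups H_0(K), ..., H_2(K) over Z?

Take the total order a < b < c < d < e < f on the vertex set. Then K (dimension 2) consists of the simplices:

  0-simplices (6): a, b, c, d, e, f
  1-simplices (12): ab, ac, ad, ae, bd, be, cd, ce, cf, de, df, ef
  2-simplices (6): abd, acd, ace, bde, cef, def

Hence C_0 ≅ Z^6, C_1 ≅ Z^12, C_2 ≅ Z^6.

The boundary map ∂_1: C_1 → C_0 is given by ∂[p,q] = [q] − [p]. For instance
  ∂de = e − d.
As a 6×12 matrix over Z this has rank 5, with invariant factors (1,1,1,1,1).

∂_2: C_2 → C_1 acts by ∂[p,q,r] = [q,r] − [p,r] + [p,q]. For instance
  ∂ace = ce − ae + ac,
  ∂abd = bd − ad + ab.
As a 12×6 matrix over Z this has rank 6, with invariant factors (1,1,1,1,1,1).

Reading off H_k = ker ∂_k / im ∂_{k+1}:

  H_0: rank C_0 − rank ∂_1 = 6 − 5 = 1, and the invariant factors of ∂_1 are all 1, so H_0 ≅ Z.
  H_1: rank ker ∂_1 − rank ∂_2 = (12 − 5) − 6 = 1, and the invariant factors of ∂_2 are all 1, so H_1 ≅ Z.
  H_2: rank ker ∂_2 − rank ∂_3 = (6 − 6) − 0 = 0, and there is no ∂_3, so H_2 ≅ 0.

(K is a triangulation of the cylinder S^1 x I.)

H_0 ≅ Z,  H_1 ≅ Z,  H_2 = 0.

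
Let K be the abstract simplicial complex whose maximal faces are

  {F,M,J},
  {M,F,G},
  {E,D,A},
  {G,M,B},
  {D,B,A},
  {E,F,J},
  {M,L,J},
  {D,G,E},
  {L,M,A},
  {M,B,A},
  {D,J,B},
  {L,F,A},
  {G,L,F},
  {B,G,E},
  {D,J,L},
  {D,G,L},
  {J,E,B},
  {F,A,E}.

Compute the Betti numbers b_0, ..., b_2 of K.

b_0 = 1, b_1 = 1, b_2 = 0.

We work with the vertex ordering A < B < D < E < F < G < J < L < M. The simplices of K, each written with vertices in increasing order, are:

  0-simplices (9): A, B, D, E, F, G, J, L, M
  1-simplices (27): AB, AD, AE, AF, AL, AM, BD, BE, BG, BJ, BM, DE, DG, DJ, DL, EF, EG, EJ, FG, FJ, FL, FM, GL, GM, JL, JM, LM
  2-simplices (18): ABD, ABM, ADE, AEF, AFL, ALM, BDJ, BEG, BEJ, BGM, DEG, DGL, DJL, EFJ, FGL, FGM, FJM, JLM

Hence C_0 ≅ Z^9, C_1 ≅ Z^27, C_2 ≅ Z^18.

Boundary ∂_1: C_1 → C_0 maps an edge to its endpoints' difference, ∂[p,q] = q − p.
This gives a 9×27 integer matrix of rank 8; reducing to Smith normal form yields diagonal entries (1,1,1,1,1,1,1,1).

The boundary map ∂_2: C_2 → C_1 maps a triangle to the signed sum of its edges. For instance
  ∂AEF = EF − AF + AE,
  ∂ABM = BM − AM + AB.
The resulting 27×18 matrix has rank 18, and its Smith normal form has invariant factors (1,1,1,1,1,1,1,1,1,1,1,1,1,1,1,1,1,2).

Reading off H_k = ker ∂_k / im ∂_{k+1}:

  H_0: rank C_0 − rank ∂_1 = 9 − 8 = 1, and the invariant factors of ∂_1 are all 1, so H_0 = Z.
  H_1: rank ker ∂_1 − rank ∂_2 = (27 − 8) − 18 = 1, and ∂_2 has invariant factor 2 > 1, so H_1 = Z ⊕ Z/2.
  H_2: rank ker ∂_2 − rank ∂_3 = (18 − 18) − 0 = 0, and there is no ∂_3, so H_2 = 0.

As a check, the Euler characteristic is 9 − 27 + 18 = 0, which agrees with 1 − 1 + 0 = 0.

Hence the Betti numbers are b_0 = 1, b_1 = 1, b_2 = 0.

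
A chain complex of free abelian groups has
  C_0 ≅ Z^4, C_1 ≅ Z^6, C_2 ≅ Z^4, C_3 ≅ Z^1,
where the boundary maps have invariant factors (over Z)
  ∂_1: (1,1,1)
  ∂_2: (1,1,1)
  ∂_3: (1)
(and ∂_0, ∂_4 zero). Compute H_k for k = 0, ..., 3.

H_0: b_0 = 4 − 0 − 3 = 1; torsion from ∂_1 factors > 1: none. So H_0 = Z.
H_1: b_1 = 6 − 3 − 3 = 0; torsion from ∂_2 factors > 1: none. So H_1 = 0.
H_2: b_2 = 4 − 3 − 1 = 0; torsion from ∂_3 factors > 1: none. So H_2 = 0.
H_3: b_3 = 1 − 1 − 0 = 0; torsion from ∂_4 factors > 1: none. So H_3 = 0.

H_0 = Z,  H_1 = 0,  H_2 = 0,  H_3 = 0.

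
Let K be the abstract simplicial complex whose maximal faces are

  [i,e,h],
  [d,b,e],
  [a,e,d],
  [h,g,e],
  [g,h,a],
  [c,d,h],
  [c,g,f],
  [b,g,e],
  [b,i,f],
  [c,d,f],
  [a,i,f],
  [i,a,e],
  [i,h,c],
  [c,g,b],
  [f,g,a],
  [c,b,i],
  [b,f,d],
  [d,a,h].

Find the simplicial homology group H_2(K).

H_2 = 0.

We work with the vertex ordering a < b < c < d < e < f < g < h < i. The simplices of K, each written with vertices in increasing order, are:

  0-simplices (9): a, b, c, d, e, f, g, h, i
  1-simplices (27): ad, ae, af, ag, ah, ai, bc, bd, be, bf, bg, bi, cd, cf, cg, ch, ci, de, df, dh, eg, eh, ei, fg, fi, gh, hi
  2-simplices (18): ade, adh, aei, afg, afi, agh, bcg, bci, bde, bdf, beg, bfi, cdf, cdh, cfg, chi, egh, ehi

Hence C_0 ≅ Z^9, C_1 ≅ Z^27, C_2 ≅ Z^18.

Boundary ∂_1: C_1 → C_0 sends each edge [p,q] (with p < q) to q − p. For instance
  ∂ch = h − c.
As a 9×27 matrix over Z this has rank 8, with invariant factors (1,1,1,1,1,1,1,1).

The boundary map ∂_2: C_2 → C_1 acts by ∂[p,q,r] = [q,r] − [p,r] + [p,q]. For instance
  ∂ade = de − ae + ad,
  ∂egh = gh − eh + eg.
The resulting 27×18 matrix has rank 18, and its Smith normal form has invariant factors (1,1,1,1,1,1,1,1,1,1,1,1,1,1,1,1,1,2).

Computing H_k = (kernel of ∂_k) / (image of ∂_{k+1}):

  H_2: rank ker ∂_2 − rank ∂_3 = (18 − 18) − 0 = 0, and there is no ∂_3, so H_2 ≅ 0.

(K is a triangulation of the Klein bottle.)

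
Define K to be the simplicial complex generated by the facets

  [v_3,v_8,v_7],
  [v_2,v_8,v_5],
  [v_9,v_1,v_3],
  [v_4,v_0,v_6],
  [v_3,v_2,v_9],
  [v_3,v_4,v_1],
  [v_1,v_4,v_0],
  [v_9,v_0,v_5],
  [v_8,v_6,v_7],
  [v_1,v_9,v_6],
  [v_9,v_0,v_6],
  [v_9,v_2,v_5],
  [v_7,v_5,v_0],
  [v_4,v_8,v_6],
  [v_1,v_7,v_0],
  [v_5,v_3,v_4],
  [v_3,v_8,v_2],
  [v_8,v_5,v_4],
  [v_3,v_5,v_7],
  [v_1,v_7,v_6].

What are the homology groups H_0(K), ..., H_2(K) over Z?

Fix the vertex order v_0 < v_1 < v_2 < v_3 < v_4 < v_5 < v_6 < v_7 < v_8 < v_9 and write every simplex with vertices in increasing order. Then dim K = 2 and the simplices of K are:

  0-simplices (10): [v_0], [v_1], [v_2], [v_3], [v_4], [v_5], [v_6], [v_7], [v_8], [v_9]
  1-simplices (30): (30 of them)
  2-simplices (20): (20 of them)

Hence C_0 ≅ Z^10, C_1 ≅ Z^30, C_2 ≅ Z^20.

Boundary ∂_1: C_1 → C_0 sends each edge [p,q] (with p < q) to q − p.
The resulting 10×30 matrix has rank 9, and its Smith normal form has invariant factors (1,1,1,1,1,1,1,1,1).

The boundary map ∂_2: C_2 → C_1 sends each 2-simplex [p,q,r] to [q,r] − [p,r] + [p,q]. For instance
  ∂[v_4,v_6,v_8] = [v_6,v_8] − [v_4,v_8] + [v_4,v_6],
  ∂[v_2,v_3,v_8] = [v_3,v_8] − [v_2,v_8] + [v_2,v_3].
The 30×20 boundary matrix has rank 20 and Smith normal form diag(1,1,1,1,1,1,1,1,1,1,1,1,1,1,1,1,1,1,1,2).

Reading off H_k = ker ∂_k / im ∂_{k+1}:

  H_0: rank C_0 − rank ∂_1 = 10 − 9 = 1, and the invariant factors of ∂_1 are all 1, so H_0 ≅ Z.
  H_1: rank ker ∂_1 − rank ∂_2 = (30 − 9) − 20 = 1, and ∂_2 has invariant factor 2 > 1, so H_1 ≅ Z ⊕ Z/2.
  H_2: rank ker ∂_2 − rank ∂_3 = (20 − 20) − 0 = 0, and there is no ∂_3, so H_2 ≅ 0.

H_0 ≅ Z,  H_1 ≅ Z ⊕ Z/2,  H_2 = 0.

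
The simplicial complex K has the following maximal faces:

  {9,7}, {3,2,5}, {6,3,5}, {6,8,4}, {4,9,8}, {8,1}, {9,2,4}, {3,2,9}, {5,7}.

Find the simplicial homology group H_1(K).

H_1 ≅ Z^2.

We work with the vertex ordering 1 < 2 < 3 < 4 < 5 < 6 < 7 < 8 < 9. The simplices of K, each written with vertices in increasing order, are:

  0-simplices (9): [1], [2], [3], [4], [5], [6], [7], [8], [9]
  1-simplices (16): [1,8], [2,3], [2,4], [2,5], [2,9], [3,5], [3,6], [3,9], [4,6], [4,8], [4,9], [5,6], [5,7], [6,8], [7,9], [8,9]
  2-simplices (6): [2,3,5], [2,3,9], [2,4,9], [3,5,6], [4,6,8], [4,8,9]

so the chain groups are C_0 ≅ Z^9, C_1 ≅ Z^16, C_2 ≅ Z^6.

∂_1: C_1 → C_0 is given by ∂[p,q] = [q] − [p].
The 9×16 boundary matrix has rank 8 and Smith normal form diag(1,1,1,1,1,1,1,1).

∂_2: C_2 → C_1 maps a triangle to the signed sum of its edges. For instance
  ∂[4,8,9] = [8,9] − [4,9] + [4,8],
  ∂[4,6,8] = [6,8] − [4,8] + [4,6].
As a 16×6 matrix over Z this has rank 6, with invariant factors (1,1,1,1,1,1).

Reading off H_k = ker ∂_k / im ∂_{k+1}:

  H_1: rank ker ∂_1 − rank ∂_2 = (16 − 8) − 6 = 2, and the invariant factors of ∂_2 are all 1, so H_1 = Z^2.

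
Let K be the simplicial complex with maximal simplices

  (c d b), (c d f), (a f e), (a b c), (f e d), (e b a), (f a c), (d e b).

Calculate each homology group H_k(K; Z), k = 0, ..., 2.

H_0 = Z,  H_1 = 0,  H_2 = Z.

Order the vertices as a < b < c < d < e < f. Listing each simplex with vertices in this order, K has dimension 2 with simplices:

  0-simplices (6): a, b, c, d, e, f
  1-simplices (12): ab, ac, ae, af, bc, bd, be, cd, cf, de, df, ef
  2-simplices (8): abc, abe, acf, aef, bcd, bde, cdf, def

Hence C_0 ≅ Z^6, C_1 ≅ Z^12, C_2 ≅ Z^8.

The boundary map ∂_1: C_1 → C_0 sends each edge [p,q] (with p < q) to q − p. For instance
  ∂ae = e − a.
The resulting 6×12 matrix has rank 5, and its Smith normal form has invariant factors (1,1,1,1,1).

The boundary map ∂_2: C_2 → C_1 acts by ∂[p,q,r] = [q,r] − [p,r] + [p,q]. For instance
  ∂aef = ef − af + ae,
  ∂def = ef − df + de.
This gives a 12×8 integer matrix of rank 7; reducing to Smith normal form yields diagonal entries (1,1,1,1,1,1,1).

Now H_k = ker ∂_k / im ∂_{k+1}, so:

  H_0: rank C_0 − rank ∂_1 = 6 − 5 = 1, and the invariant factors of ∂_1 are all 1, so H_0 = Z.
  H_1: rank ker ∂_1 − rank ∂_2 = (12 − 5) − 7 = 0, and the invariant factors of ∂_2 are all 1, so H_1 = 0.
  H_2: rank ker ∂_2 − rank ∂_3 = (8 − 7) − 0 = 1, and there is no ∂_3, so H_2 = Z.

As a check, the Euler characteristic is 6 − 12 + 8 = 2, which agrees with 1 − 0 + 1 = 2.
(K is a triangulation of the 2-sphere S^2.)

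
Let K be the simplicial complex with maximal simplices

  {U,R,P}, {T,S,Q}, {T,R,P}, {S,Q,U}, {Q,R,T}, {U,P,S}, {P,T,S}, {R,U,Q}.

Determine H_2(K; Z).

H_2 = Z.

Fix the vertex order P < Q < R < S < T < U and write every simplex with vertices in increasing order. Then dim K = 2 and the simplices of K are:

  0-simplices (6): P, Q, R, S, T, U
  1-simplices (12): PR, PS, PT, PU, QR, QS, QT, QU, RT, RU, ST, SU
  2-simplices (8): PRT, PRU, PST, PSU, QRT, QRU, QST, QSU

so the chain groups are C_0 ≅ Z^6, C_1 ≅ Z^12, C_2 ≅ Z^8.

∂_1: C_1 → C_0 is given by ∂[p,q] = [q] − [p].
The 6×12 boundary matrix has rank 5 and Smith normal form diag(1,1,1,1,1).

The boundary map ∂_2: C_2 → C_1 maps a triangle to the signed sum of its edges. For instance
  ∂QRT = RT − QT + QR,
  ∂PRU = RU − PU + PR.
The resulting 12×8 matrix has rank 7, and its Smith normal form has invariant factors (1,1,1,1,1,1,1).

Now H_k = ker ∂_k / im ∂_{k+1}, so:

  H_2: rank ker ∂_2 − rank ∂_3 = (8 − 7) − 0 = 1, and there is no ∂_3, so H_2 ≅ Z.

(K is a triangulation of the 2-sphere S^2.)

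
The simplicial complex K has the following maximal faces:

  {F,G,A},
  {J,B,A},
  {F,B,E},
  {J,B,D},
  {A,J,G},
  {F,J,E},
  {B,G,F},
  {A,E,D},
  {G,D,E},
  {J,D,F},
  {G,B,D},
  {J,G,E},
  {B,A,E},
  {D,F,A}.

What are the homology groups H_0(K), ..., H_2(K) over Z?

We work with the vertex ordering A < B < D < E < F < G < J. The simplices of K, each written with vertices in increasing order, are:

  0-simplices (7): A, B, D, E, F, G, J
  1-simplices (21): AB, AD, AE, AF, AG, AJ, BD, BE, BF, BG, BJ, DE, DF, DG, DJ, EF, EG, EJ, FG, FJ, GJ
  2-simplices (14): ABE, ABJ, ADE, ADF, AFG, AGJ, BDG, BDJ, BEF, BFG, DEG, DFJ, EFJ, EGJ

so the chain groups are C_0 ≅ Z^7, C_1 ≅ Z^21, C_2 ≅ Z^14.

The boundary map ∂_1: C_1 → C_0 sends each edge [p,q] (with p < q) to q − p. For instance
  ∂EG = G − E.
As a 7×21 matrix over Z this has rank 6, with invariant factors (1,1,1,1,1,1).

Boundary ∂_2: C_2 → C_1 maps a triangle to the signed sum of its edges. For instance
  ∂ADE = DE − AE + AD,
  ∂DEG = EG − DG + DE.
As a 21×14 matrix over Z this has rank 13, with invariant factors (1,1,1,1,1,1,1,1,1,1,1,1,1).

Now H_k = ker ∂_k / im ∂_{k+1}, so:

  H_0: rank C_0 − rank ∂_1 = 7 − 6 = 1, and the invariant factors of ∂_1 are all 1, so H_0 = Z.
  H_1: rank ker ∂_1 − rank ∂_2 = (21 − 6) − 13 = 2, and the invariant factors of ∂_2 are all 1, so H_1 = Z^2.
  H_2: rank ker ∂_2 − rank ∂_3 = (14 − 13) − 0 = 1, and there is no ∂_3, so H_2 = Z.

As a check, the Euler characteristic is 7 − 21 + 14 = 0, which agrees with 1 − 2 + 1 = 0.

H_0 = Z,  H_1 = Z^2,  H_2 = Z.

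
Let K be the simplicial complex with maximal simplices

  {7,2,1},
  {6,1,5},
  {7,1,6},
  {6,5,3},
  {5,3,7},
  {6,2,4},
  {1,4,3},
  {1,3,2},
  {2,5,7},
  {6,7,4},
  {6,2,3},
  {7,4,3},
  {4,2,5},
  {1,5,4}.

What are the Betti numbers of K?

b_0 = 1, b_1 = 2, b_2 = 1.

K has 7 vertices, 21 edges, 14 triangles.
rank ∂_0 = 0, rank ∂_1 = 6 ⇒ b_0 = 7 − 0 − 6 = 1; all invariant factors of ∂_1 are 1 so no torsion. So H_0 = Z.
rank ∂_1 = 6, rank ∂_2 = 13 ⇒ b_1 = 21 − 6 − 13 = 2; all invariant factors of ∂_2 are 1 so no torsion. So H_1 = Z^2.
rank ∂_2 = 13, rank ∂_3 = 0 ⇒ b_2 = 14 − 13 − 0 = 1. So H_2 = Z.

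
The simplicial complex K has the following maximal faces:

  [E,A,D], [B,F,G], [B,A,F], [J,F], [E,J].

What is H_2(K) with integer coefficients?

H_2 ≅ 0.

Order the vertices as A < B < D < E < F < G < J. Listing each simplex with vertices in this order, K has dimension 2 with simplices:

  0-simplices (7): A, B, D, E, F, G, J
  1-simplices (10): AB, AD, AE, AF, BF, BG, DE, EJ, FG, FJ
  2-simplices (3): ABF, ADE, BFG

Hence C_0 ≅ Z^7, C_1 ≅ Z^10, C_2 ≅ Z^3.

∂_1: C_1 → C_0 maps an edge to its endpoints' difference, ∂[p,q] = q − p. For instance
  ∂BF = F − B.
The 7×10 boundary matrix has rank 6 and Smith normal form diag(1,1,1,1,1,1).

The boundary map ∂_2: C_2 → C_1 maps a triangle to the signed sum of its edges. For instance
  ∂ADE = DE − AE + AD,
  ∂BFG = FG − BG + BF.
As a 10×3 matrix over Z this has rank 3, with invariant factors (1,1,1).

Now H_k = ker ∂_k / im ∂_{k+1}, so:

  H_2: rank ker ∂_2 − rank ∂_3 = (3 − 3) − 0 = 0, and there is no ∂_3, so H_2 = 0.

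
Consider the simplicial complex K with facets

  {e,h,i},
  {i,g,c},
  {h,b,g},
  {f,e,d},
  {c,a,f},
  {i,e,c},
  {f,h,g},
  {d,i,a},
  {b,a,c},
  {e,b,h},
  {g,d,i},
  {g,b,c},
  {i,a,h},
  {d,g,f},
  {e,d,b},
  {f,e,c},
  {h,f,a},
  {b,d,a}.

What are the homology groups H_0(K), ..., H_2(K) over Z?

H_0 = Z,  H_1 = Z^2,  H_2 = Z.

We work with the vertex ordering a < b < c < d < e < f < g < h < i. The simplices of K, each written with vertices in increasing order, are:

  0-simplices (9): a, b, c, d, e, f, g, h, i
  1-simplices (27): ab, ac, ad, af, ah, ai, bc, bd, be, bg, bh, ce, cf, cg, ci, de, df, dg, di, ef, eh, ei, fg, fh, gh, gi, hi
  2-simplices (18): abc, abd, acf, adi, afh, ahi, bcg, bde, beh, bgh, cef, cei, cgi, def, dfg, dgi, ehi, fgh

Hence C_0 ≅ Z^9, C_1 ≅ Z^27, C_2 ≅ Z^18.

∂_1: C_1 → C_0 maps an edge to its endpoints' difference, ∂[p,q] = q − p. For instance
  ∂ei = i − e.
This gives a 9×27 integer matrix of rank 8; reducing to Smith normal form yields diagonal entries (1,1,1,1,1,1,1,1).

Boundary ∂_2: C_2 → C_1 sends each 2-simplex [p,q,r] to [q,r] − [p,r] + [p,q]. For instance
  ∂def = ef − df + de,
  ∂beh = eh − bh + be.
The resulting 27×18 matrix has rank 17, and its Smith normal form has invariant factors (1,1,1,1,1,1,1,1,1,1,1,1,1,1,1,1,1).

Now H_k = ker ∂_k / im ∂_{k+1}, so:

  H_0: rank C_0 − rank ∂_1 = 9 − 8 = 1, and the invariant factors of ∂_1 are all 1, so H_0 = Z.
  H_1: rank ker ∂_1 − rank ∂_2 = (27 − 8) − 17 = 2, and the invariant factors of ∂_2 are all 1, so H_1 = Z^2.
  H_2: rank ker ∂_2 − rank ∂_3 = (18 − 17) − 0 = 1, and there is no ∂_3, so H_2 = Z.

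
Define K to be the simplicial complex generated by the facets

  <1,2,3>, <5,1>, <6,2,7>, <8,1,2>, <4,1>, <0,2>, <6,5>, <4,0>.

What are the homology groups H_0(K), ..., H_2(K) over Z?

We work with the vertex ordering 0 < 1 < 2 < 3 < 4 < 5 < 6 < 7 < 8. The simplices of K, each written with vertices in increasing order, are:

  0-simplices (9): [0], [1], [2], [3], [4], [5], [6], [7], [8]
  1-simplices (13): [0,2], [0,4], [1,2], [1,3], [1,4], [1,5], [1,8], [2,3], [2,6], [2,7], [2,8], [5,6], [6,7]
  2-simplices (3): [1,2,3], [1,2,8], [2,6,7]

so the chain groups are C_0 ≅ Z^9, C_1 ≅ Z^13, C_2 ≅ Z^3.

Boundary ∂_1: C_1 → C_0 maps an edge to its endpoints' difference, ∂[p,q] = q − p. For instance
  ∂[1,4] = [4] − [1].
The 9×13 boundary matrix has rank 8 and Smith normal form diag(1,1,1,1,1,1,1,1).

The boundary map ∂_2: C_2 → C_1 sends each 2-simplex [p,q,r] to [q,r] − [p,r] + [p,q]. For instance
  ∂[2,6,7] = [6,7] − [2,7] + [2,6],
  ∂[1,2,8] = [2,8] − [1,8] + [1,2].
The resulting 13×3 matrix has rank 3, and its Smith normal form has invariant factors (1,1,1).

From H_k ≅ ker(∂_k) / im(∂_{k+1}) we obtain:

  H_0: rank C_0 − rank ∂_1 = 9 − 8 = 1, and the invariant factors of ∂_1 are all 1, so H_0 ≅ Z.
  H_1: rank ker ∂_1 − rank ∂_2 = (13 − 8) − 3 = 2, and the invariant factors of ∂_2 are all 1, so H_1 ≅ Z^2.
  H_2: rank ker ∂_2 − rank ∂_3 = (3 − 3) − 0 = 0, and there is no ∂_3, so H_2 ≅ 0.

H_0 = Z,  H_1 = Z^2,  H_2 = 0.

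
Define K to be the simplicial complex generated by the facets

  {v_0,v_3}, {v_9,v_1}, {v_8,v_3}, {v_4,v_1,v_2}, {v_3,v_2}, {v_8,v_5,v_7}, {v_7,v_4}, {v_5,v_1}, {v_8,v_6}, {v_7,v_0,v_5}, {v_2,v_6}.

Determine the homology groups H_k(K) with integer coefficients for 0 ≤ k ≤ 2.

H_0 = Z,  H_1 = Z^4,  H_2 = 0.

Fix the vertex order v_0 < v_1 < v_2 < v_3 < v_4 < v_5 < v_6 < v_7 < v_8 < v_9 and write every simplex with vertices in increasing order. Then dim K = 2 and the simplices of K are:

  0-simplices (10): [v_0], [v_1], [v_2], [v_3], [v_4], [v_5], [v_6], [v_7], [v_8], [v_9]
  1-simplices (16): (16 of them)
  2-simplices (3): [v_0,v_5,v_7], [v_1,v_2,v_4], [v_5,v_7,v_8]

so the chain groups are C_0 ≅ Z^10, C_1 ≅ Z^16, C_2 ≅ Z^3.

∂_1: C_1 → C_0 maps an edge to its endpoints' difference, ∂[p,q] = q − p. For instance
  ∂[v_1,v_9] = [v_9] − [v_1].
As a 10×16 matrix over Z this has rank 9, with invariant factors (1,1,1,1,1,1,1,1,1).

Boundary ∂_2: C_2 → C_1 maps a triangle to the signed sum of its edges. For instance
  ∂[v_5,v_7,v_8] = [v_7,v_8] − [v_5,v_8] + [v_5,v_7],
  ∂[v_1,v_2,v_4] = [v_2,v_4] − [v_1,v_4] + [v_1,v_2].
The 16×3 boundary matrix has rank 3 and Smith normal form diag(1,1,1).

Reading off H_k = ker ∂_k / im ∂_{k+1}:

  H_0: rank C_0 − rank ∂_1 = 10 − 9 = 1, and the invariant factors of ∂_1 are all 1, so H_0 = Z.
  H_1: rank ker ∂_1 − rank ∂_2 = (16 − 9) − 3 = 4, and the invariant factors of ∂_2 are all 1, so H_1 = Z^4.
  H_2: rank ker ∂_2 − rank ∂_3 = (3 − 3) − 0 = 0, and there is no ∂_3, so H_2 = 0.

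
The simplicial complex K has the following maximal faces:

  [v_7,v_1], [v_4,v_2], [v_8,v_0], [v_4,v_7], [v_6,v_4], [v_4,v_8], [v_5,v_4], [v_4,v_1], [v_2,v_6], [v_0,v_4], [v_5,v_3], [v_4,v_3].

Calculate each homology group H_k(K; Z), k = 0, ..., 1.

H_0 = Z,  H_1 = Z^4.

K has 9 vertices, 12 edges.
rank ∂_0 = 0, rank ∂_1 = 8 ⇒ b_0 = 9 − 0 − 8 = 1; all invariant factors of ∂_1 are 1 so no torsion. So H_0 ≅ Z.
rank ∂_1 = 8, rank ∂_2 = 0 ⇒ b_1 = 12 − 8 − 0 = 4. So H_1 ≅ Z^4.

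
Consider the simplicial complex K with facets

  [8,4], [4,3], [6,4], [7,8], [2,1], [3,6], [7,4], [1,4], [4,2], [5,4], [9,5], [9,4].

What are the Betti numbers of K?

b_0 = 1, b_1 = 4.

K has 9 vertices, 12 edges.
rank ∂_0 = 0, rank ∂_1 = 8 ⇒ b_0 = 9 − 0 − 8 = 1; all invariant factors of ∂_1 are 1 so no torsion. So H_0 = Z.
rank ∂_1 = 8, rank ∂_2 = 0 ⇒ b_1 = 12 − 8 − 0 = 4. So H_1 = Z^4.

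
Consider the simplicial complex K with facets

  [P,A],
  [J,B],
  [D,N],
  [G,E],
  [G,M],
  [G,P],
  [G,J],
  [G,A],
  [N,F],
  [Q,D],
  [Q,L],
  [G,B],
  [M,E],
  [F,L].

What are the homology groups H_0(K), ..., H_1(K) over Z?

Take the total order A < B < D < E < F < G < J < L < M < N < P < Q on the vertex set. Then K (dimension 1) consists of the simplices:

  0-simplices (12): A, B, D, E, F, G, J, L, M, N, P, Q
  1-simplices (14): AG, AP, BG, BJ, DN, DQ, EG, EM, FL, FN, GJ, GM, GP, LQ

so the chain groups are C_0 ≅ Z^12, C_1 ≅ Z^14.

The boundary map ∂_1: C_1 → C_0 maps an edge to its endpoints' difference, ∂[p,q] = q − p.
The resulting 12×14 matrix has rank 10, and its Smith normal form has invariant factors (1,1,1,1,1,1,1,1,1,1).

Computing H_k = (kernel of ∂_k) / (image of ∂_{k+1}):

  H_0: rank C_0 − rank ∂_1 = 12 − 10 = 2, and the invariant factors of ∂_1 are all 1, so H_0 = Z^2.
  H_1: rank ker ∂_1 − rank ∂_2 = (14 − 10) − 0 = 4, and there is no ∂_2, so H_1 = Z^4.

As a check, the Euler characteristic is 12 − 14 = -2, which agrees with 2 − 4 = -2.

H_0 ≅ Z^2,  H_1 ≅ Z^4.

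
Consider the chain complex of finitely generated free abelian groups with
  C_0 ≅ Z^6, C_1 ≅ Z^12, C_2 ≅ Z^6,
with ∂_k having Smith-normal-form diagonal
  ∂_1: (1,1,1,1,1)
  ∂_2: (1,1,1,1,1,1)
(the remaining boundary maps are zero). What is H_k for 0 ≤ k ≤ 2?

H_0: b_0 = 6 − 0 − 5 = 1; torsion from ∂_1 factors > 1: none. So H_0 ≅ Z.
H_1: b_1 = 12 − 5 − 6 = 1; torsion from ∂_2 factors > 1: none. So H_1 ≅ Z.
H_2: b_2 = 6 − 6 − 0 = 0; torsion from ∂_3 factors > 1: none. So H_2 ≅ 0.

H_0 ≅ Z,  H_1 ≅ Z,  H_2 = 0.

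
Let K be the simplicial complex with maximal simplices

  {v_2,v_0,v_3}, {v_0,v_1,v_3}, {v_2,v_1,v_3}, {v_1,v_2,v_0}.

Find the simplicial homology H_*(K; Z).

Take the total order v_0 < v_1 < v_2 < v_3 on the vertex set. Then K (dimension 2) consists of the simplices:

  0-simplices (4): [v_0], [v_1], [v_2], [v_3]
  1-simplices (6): [v_0,v_1], [v_0,v_2], [v_0,v_3], [v_1,v_2], [v_1,v_3], [v_2,v_3]
  2-simplices (4): [v_0,v_1,v_2], [v_0,v_1,v_3], [v_0,v_2,v_3], [v_1,v_2,v_3]

so the chain groups are C_0 ≅ Z^4, C_1 ≅ Z^6, C_2 ≅ Z^4.

∂_1: C_1 → C_0 maps an edge to its endpoints' difference, ∂[p,q] = q − p. For instance
  ∂[v_1,v_2] = [v_2] − [v_1].
As a 4×6 matrix over Z this has rank 3, with invariant factors (1,1,1).

Boundary ∂_2: C_2 → C_1 maps a triangle to the signed sum of its edges. For instance
  ∂[v_1,v_2,v_3] = [v_2,v_3] − [v_1,v_3] + [v_1,v_2],
  ∂[v_0,v_1,v_3] = [v_1,v_3] − [v_0,v_3] + [v_0,v_1].
The resulting 6×4 matrix has rank 3, and its Smith normal form has invariant factors (1,1,1).

Computing H_k = (kernel of ∂_k) / (image of ∂_{k+1}):

  H_0: rank C_0 − rank ∂_1 = 4 − 3 = 1, and the invariant factors of ∂_1 are all 1, so H_0 ≅ Z.
  H_1: rank ker ∂_1 − rank ∂_2 = (6 − 3) − 3 = 0, and the invariant factors of ∂_2 are all 1, so H_1 ≅ 0.
  H_2: rank ker ∂_2 − rank ∂_3 = (4 − 3) − 0 = 1, and there is no ∂_3, so H_2 ≅ Z.

H_0 ≅ Z,  H_1 = 0,  H_2 ≅ Z.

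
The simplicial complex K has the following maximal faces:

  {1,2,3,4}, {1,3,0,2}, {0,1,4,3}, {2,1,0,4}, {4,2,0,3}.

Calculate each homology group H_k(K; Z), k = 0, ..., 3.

Fix the vertex order 0 < 1 < 2 < 3 < 4 and write every simplex with vertices in increasing order. Then dim K = 3 and the simplices of K are:

  0-simplices (5): [0], [1], [2], [3], [4]
  1-simplices (10): [0,1], [0,2], [0,3], [0,4], [1,2], [1,3], [1,4], [2,3], [2,4], [3,4]
  2-simplices (10): [0,1,2], [0,1,3], [0,1,4], [0,2,3], [0,2,4], [0,3,4], [1,2,3], [1,2,4], [1,3,4], [2,3,4]
  3-simplices (5): [0,1,2,3], [0,1,2,4], [0,1,3,4], [0,2,3,4], [1,2,3,4]

so the chain groups are C_0 ≅ Z^5, C_1 ≅ Z^10, C_2 ≅ Z^10, C_3 ≅ Z^5.

Boundary ∂_1: C_1 → C_0 maps an edge to its endpoints' difference, ∂[p,q] = q − p. For instance
  ∂[2,3] = [3] − [2].
This gives a 5×10 integer matrix of rank 4; reducing to Smith normal form yields diagonal entries (1,1,1,1).

∂_2: C_2 → C_1 sends each 2-simplex [p,q,r] to [q,r] − [p,r] + [p,q]. For instance
  ∂[0,3,4] = [3,4] − [0,4] + [0,3],
  ∂[0,2,4] = [2,4] − [0,4] + [0,2].
The resulting 10×10 matrix has rank 6, and its Smith normal form has invariant factors (1,1,1,1,1,1).

The boundary map ∂_3: C_3 → C_2 sends each 3-simplex σ to the alternating sum Σ_i (−1)^i (σ with its i-th vertex removed). For instance
  ∂[0,1,2,3] = [1,2,3] − [0,2,3] + [0,1,3] − [0,1,2],
  ∂[1,2,3,4] = [2,3,4] − [1,3,4] + [1,2,4] − [1,2,3].
The resulting 10×5 matrix has rank 4, and its Smith normal form has invariant factors (1,1,1,1).

From H_k ≅ ker(∂_k) / im(∂_{k+1}) we obtain:

  H_0: rank C_0 − rank ∂_1 = 5 − 4 = 1, and the invariant factors of ∂_1 are all 1, so H_0 = Z.
  H_1: rank ker ∂_1 − rank ∂_2 = (10 − 4) − 6 = 0, and the invariant factors of ∂_2 are all 1, so H_1 = 0.
  H_2: rank ker ∂_2 − rank ∂_3 = (10 − 6) − 4 = 0, and the invariant factors of ∂_3 are all 1, so H_2 = 0.
  H_3: rank ker ∂_3 − rank ∂_4 = (5 − 4) − 0 = 1, and there is no ∂_4, so H_3 = Z.

As a check, the Euler characteristic is 5 − 10 + 10 − 5 = 0, which agrees with 1 − 0 + 0 − 1 = 0.

H_0 ≅ Z,  H_1 = 0,  H_2 = 0,  H_3 ≅ Z.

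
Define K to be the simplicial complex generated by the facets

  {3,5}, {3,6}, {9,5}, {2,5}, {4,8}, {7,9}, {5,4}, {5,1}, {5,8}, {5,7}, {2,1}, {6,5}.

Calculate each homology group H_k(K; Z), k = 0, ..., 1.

Take the total order 1 < 2 < 3 < 4 < 5 < 6 < 7 < 8 < 9 on the vertex set. Then K (dimension 1) consists of the simplices:

  0-simplices (9): [1], [2], [3], [4], [5], [6], [7], [8], [9]
  1-simplices (12): [1,2], [1,5], [2,5], [3,5], [3,6], [4,5], [4,8], [5,6], [5,7], [5,8], [5,9], [7,9]

Hence C_0 ≅ Z^9, C_1 ≅ Z^12.

Boundary ∂_1: C_1 → C_0 maps an edge to its endpoints' difference, ∂[p,q] = q − p. For instance
  ∂[3,5] = [5] − [3].
The 9×12 boundary matrix has rank 8 and Smith normal form diag(1,1,1,1,1,1,1,1).

Now H_k = ker ∂_k / im ∂_{k+1}, so:

  H_0: rank C_0 − rank ∂_1 = 9 − 8 = 1, and the invariant factors of ∂_1 are all 1, so H_0 ≅ Z.
  H_1: rank ker ∂_1 − rank ∂_2 = (12 − 8) − 0 = 4, and there is no ∂_2, so H_1 ≅ Z^4.

H_0 = Z,  H_1 = Z^4.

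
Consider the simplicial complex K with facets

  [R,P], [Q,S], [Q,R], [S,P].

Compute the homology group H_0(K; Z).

H_0 = Z.

Order the vertices as P < Q < R < S. Listing each simplex with vertices in this order, K has dimension 1 with simplices:

  0-simplices (4): P, Q, R, S
  1-simplices (4): PR, PS, QR, QS

Hence C_0 ≅ Z^4, C_1 ≅ Z^4.

∂_1: C_1 → C_0 maps an edge to its endpoints' difference, ∂[p,q] = q − p.
The 4×4 boundary matrix has rank 3 and Smith normal form diag(1,1,1).

From H_k ≅ ker(∂_k) / im(∂_{k+1}) we obtain:

  H_0: rank C_0 − rank ∂_1 = 4 − 3 = 1, and the invariant factors of ∂_1 are all 1, so H_0 = Z.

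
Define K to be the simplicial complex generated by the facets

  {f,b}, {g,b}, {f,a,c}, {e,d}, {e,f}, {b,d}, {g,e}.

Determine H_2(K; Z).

Order the vertices as a < b < c < d < e < f < g. Listing each simplex with vertices in this order, K has dimension 2 with simplices:

  0-simplices (7): a, b, c, d, e, f, g
  1-simplices (9): ac, af, bd, bf, bg, cf, de, ef, eg
  2-simplices (1): acf

giving chain groups C_0 ≅ Z^7, C_1 ≅ Z^9, C_2 ≅ Z^1.

∂_1: C_1 → C_0 is given by ∂[p,q] = [q] − [p].
This gives a 7×9 integer matrix of rank 6; reducing to Smith normal form yields diagonal entries (1,1,1,1,1,1).

∂_2: C_2 → C_1 sends each 2-simplex [p,q,r] to [q,r] − [p,r] + [p,q]. For instance
  ∂acf = cf − af + ac.
This gives a 9×1 integer matrix of rank 1; reducing to Smith normal form yields diagonal entries (1).

Reading off H_k = ker ∂_k / im ∂_{k+1}:

  H_2: rank ker ∂_2 − rank ∂_3 = (1 − 1) − 0 = 0, and there is no ∂_3, so H_2 ≅ 0.

H_2 = 0.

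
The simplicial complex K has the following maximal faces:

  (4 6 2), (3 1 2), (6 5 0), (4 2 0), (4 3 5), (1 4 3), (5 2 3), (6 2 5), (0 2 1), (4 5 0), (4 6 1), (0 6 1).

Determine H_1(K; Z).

H_1 = Z_2.

Take the total order 0 < 1 < 2 < 3 < 4 < 5 < 6 on the vertex set. Then K (dimension 2) consists of the simplices:

  0-simplices (7): [0], [1], [2], [3], [4], [5], [6]
  1-simplices (18): [0,1], [0,2], [0,4], [0,5], [0,6], [1,2], [1,3], [1,4], [1,6], [2,3], [2,4], [2,5], [2,6], [3,4], [3,5], [4,5], [4,6], [5,6]
  2-simplices (12): [0,1,2], [0,1,6], [0,2,4], [0,4,5], [0,5,6], [1,2,3], [1,3,4], [1,4,6], [2,3,5], [2,4,6], [2,5,6], [3,4,5]

Hence C_0 ≅ Z^7, C_1 ≅ Z^18, C_2 ≅ Z^12.

The boundary map ∂_1: C_1 → C_0 is given by ∂[p,q] = [q] − [p].
As a 7×18 matrix over Z this has rank 6, with invariant factors (1,1,1,1,1,1).

∂_2: C_2 → C_1 acts by ∂[p,q,r] = [q,r] − [p,r] + [p,q]. For instance
  ∂[1,3,4] = [3,4] − [1,4] + [1,3],
  ∂[2,5,6] = [5,6] − [2,6] + [2,5].
The resulting 18×12 matrix has rank 12, and its Smith normal form has invariant factors (1,1,1,1,1,1,1,1,1,1,1,2).

Now H_k = ker ∂_k / im ∂_{k+1}, so:

  H_1: rank ker ∂_1 − rank ∂_2 = (18 − 6) − 12 = 0, and ∂_2 has invariant factor 2 > 1, so H_1 = Z_2.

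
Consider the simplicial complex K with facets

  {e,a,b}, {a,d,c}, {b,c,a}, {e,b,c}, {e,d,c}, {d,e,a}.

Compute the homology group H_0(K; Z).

Order the vertices as a < b < c < d < e. Listing each simplex with vertices in this order, K has dimension 2 with simplices:

  0-simplices (5): a, b, c, d, e
  1-simplices (9): ab, ac, ad, ae, bc, be, cd, ce, de
  2-simplices (6): abc, abe, acd, ade, bce, cde

Hence C_0 ≅ Z^5, C_1 ≅ Z^9, C_2 ≅ Z^6.

Boundary ∂_1: C_1 → C_0 maps an edge to its endpoints' difference, ∂[p,q] = q − p.
The 5×9 boundary matrix has rank 4 and Smith normal form diag(1,1,1,1).

Boundary ∂_2: C_2 → C_1 maps a triangle to the signed sum of its edges. For instance
  ∂ade = de − ae + ad,
  ∂acd = cd − ad + ac.
This gives a 9×6 integer matrix of rank 5; reducing to Smith normal form yields diagonal entries (1,1,1,1,1).

Reading off H_k = ker ∂_k / im ∂_{k+1}:

  H_0: rank C_0 − rank ∂_1 = 5 − 4 = 1, and the invariant factors of ∂_1 are all 1, so H_0 = Z.

H_0 ≅ Z.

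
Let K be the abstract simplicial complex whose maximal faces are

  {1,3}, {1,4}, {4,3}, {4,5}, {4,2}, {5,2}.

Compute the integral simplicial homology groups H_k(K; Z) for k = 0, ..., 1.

Fix the vertex order 1 < 2 < 3 < 4 < 5 and write every simplex with vertices in increasing order. Then dim K = 1 and the simplices of K are:

  0-simplices (5): [1], [2], [3], [4], [5]
  1-simplices (6): [1,3], [1,4], [2,4], [2,5], [3,4], [4,5]

so the chain groups are C_0 ≅ Z^5, C_1 ≅ Z^6.

Boundary ∂_1: C_1 → C_0 maps an edge to its endpoints' difference, ∂[p,q] = q − p.
This gives a 5×6 integer matrix of rank 4; reducing to Smith normal form yields diagonal entries (1,1,1,1).

Computing H_k = (kernel of ∂_k) / (image of ∂_{k+1}):

  H_0: rank C_0 − rank ∂_1 = 5 − 4 = 1, and the invariant factors of ∂_1 are all 1, so H_0 = Z.
  H_1: rank ker ∂_1 − rank ∂_2 = (6 − 4) − 0 = 2, and there is no ∂_2, so H_1 = Z^2.

H_0 = Z,  H_1 = Z^2.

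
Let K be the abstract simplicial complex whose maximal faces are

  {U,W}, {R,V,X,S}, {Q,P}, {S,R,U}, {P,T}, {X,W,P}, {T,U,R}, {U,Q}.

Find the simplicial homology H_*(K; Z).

We work with the vertex ordering P < Q < R < S < T < U < V < W < X. The simplices of K, each written with vertices in increasing order, are:

  0-simplices (9): P, Q, R, S, T, U, V, W, X
  1-simplices (17): PQ, PT, PW, PX, QU, RS, RT, RU, RV, RX, SU, SV, SX, TU, UW, VX, WX
  2-simplices (7): PWX, RSU, RSV, RSX, RTU, RVX, SVX
  3-simplices (1): RSVX

giving chain groups C_0 ≅ Z^9, C_1 ≅ Z^17, C_2 ≅ Z^7, C_3 ≅ Z^1.

The boundary map ∂_1: C_1 → C_0 sends each edge [p,q] (with p < q) to q − p. For instance
  ∂RU = U − R.
The resulting 9×17 matrix has rank 8, and its Smith normal form has invariant factors (1,1,1,1,1,1,1,1).

Boundary ∂_2: C_2 → C_1 maps a triangle to the signed sum of its edges. For instance
  ∂RVX = VX − RX + RV,
  ∂RSV = SV − RV + RS.
The resulting 17×7 matrix has rank 6, and its Smith normal form has invariant factors (1,1,1,1,1,1).

Boundary ∂_3: C_3 → C_2 sends each 3-simplex σ to the alternating sum Σ_i (−1)^i (σ with its i-th vertex removed). For instance
  ∂RSVX = SVX − RVX + RSX − RSV.
This gives a 7×1 integer matrix of rank 1; reducing to Smith normal form yields diagonal entries (1).

Computing H_k = (kernel of ∂_k) / (image of ∂_{k+1}):

  H_0: rank C_0 − rank ∂_1 = 9 − 8 = 1, and the invariant factors of ∂_1 are all 1, so H_0 = Z.
  H_1: rank ker ∂_1 − rank ∂_2 = (17 − 8) − 6 = 3, and the invariant factors of ∂_2 are all 1, so H_1 = Z^3.
  H_2: rank ker ∂_2 − rank ∂_3 = (7 − 6) − 1 = 0, and the invariant factors of ∂_3 are all 1, so H_2 = 0.
  H_3: rank ker ∂_3 − rank ∂_4 = (1 − 1) − 0 = 0, and there is no ∂_4, so H_3 = 0.

H_0 ≅ Z,  H_1 ≅ Z^3,  H_2 = 0,  H_3 = 0.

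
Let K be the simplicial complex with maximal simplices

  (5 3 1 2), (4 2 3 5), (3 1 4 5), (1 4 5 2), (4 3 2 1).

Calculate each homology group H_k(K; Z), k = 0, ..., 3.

H_0 = Z,  H_1 = 0,  H_2 = 0,  H_3 = Z.

Fix the vertex order 1 < 2 < 3 < 4 < 5 and write every simplex with vertices in increasing order. Then dim K = 3 and the simplices of K are:

  0-simplices (5): [1], [2], [3], [4], [5]
  1-simplices (10): [1,2], [1,3], [1,4], [1,5], [2,3], [2,4], [2,5], [3,4], [3,5], [4,5]
  2-simplices (10): [1,2,3], [1,2,4], [1,2,5], [1,3,4], [1,3,5], [1,4,5], [2,3,4], [2,3,5], [2,4,5], [3,4,5]
  3-simplices (5): [1,2,3,4], [1,2,3,5], [1,2,4,5], [1,3,4,5], [2,3,4,5]

so the chain groups are C_0 ≅ Z^5, C_1 ≅ Z^10, C_2 ≅ Z^10, C_3 ≅ Z^5.

The boundary map ∂_1: C_1 → C_0 sends each edge [p,q] (with p < q) to q − p. For instance
  ∂[2,4] = [4] − [2].
This gives a 5×10 integer matrix of rank 4; reducing to Smith normal form yields diagonal entries (1,1,1,1).

Boundary ∂_2: C_2 → C_1 sends each 2-simplex [p,q,r] to [q,r] − [p,r] + [p,q]. For instance
  ∂[1,2,3] = [2,3] − [1,3] + [1,2],
  ∂[1,2,5] = [2,5] − [1,5] + [1,2].
The resulting 10×10 matrix has rank 6, and its Smith normal form has invariant factors (1,1,1,1,1,1).

∂_3: C_3 → C_2 sends each 3-simplex σ to the alternating sum Σ_i (−1)^i (σ with its i-th vertex removed). For instance
  ∂[1,3,4,5] = [3,4,5] − [1,4,5] + [1,3,5] − [1,3,4],
  ∂[2,3,4,5] = [3,4,5] − [2,4,5] + [2,3,5] − [2,3,4].
As a 10×5 matrix over Z this has rank 4, with invariant factors (1,1,1,1).

From H_k ≅ ker(∂_k) / im(∂_{k+1}) we obtain:

  H_0: rank C_0 − rank ∂_1 = 5 − 4 = 1, and the invariant factors of ∂_1 are all 1, so H_0 ≅ Z.
  H_1: rank ker ∂_1 − rank ∂_2 = (10 − 4) − 6 = 0, and the invariant factors of ∂_2 are all 1, so H_1 ≅ 0.
  H_2: rank ker ∂_2 − rank ∂_3 = (10 − 6) − 4 = 0, and the invariant factors of ∂_3 are all 1, so H_2 ≅ 0.
  H_3: rank ker ∂_3 − rank ∂_4 = (5 − 4) − 0 = 1, and there is no ∂_4, so H_3 ≅ Z.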